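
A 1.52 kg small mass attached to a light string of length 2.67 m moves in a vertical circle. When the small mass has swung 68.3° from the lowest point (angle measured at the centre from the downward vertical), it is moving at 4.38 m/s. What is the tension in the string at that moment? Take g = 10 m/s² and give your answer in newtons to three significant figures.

16.5 N

Take the radial direction toward the centre of the circle as positive. The component of the weight along the string toward the centre is −mg cos φ (φ measured from the bottom), so Newton's second law along the string gives T − mg cos φ = m v²/r.
cos 68.3° = 0.3697, so T = m(v²/r + g cos φ) = 1.52 × ((4.38)²/2.67 + 10.0 × 0.3697) = 1.52 × (7.185 + (3.697)) = 1.52 × 10.88 = 16.54 N.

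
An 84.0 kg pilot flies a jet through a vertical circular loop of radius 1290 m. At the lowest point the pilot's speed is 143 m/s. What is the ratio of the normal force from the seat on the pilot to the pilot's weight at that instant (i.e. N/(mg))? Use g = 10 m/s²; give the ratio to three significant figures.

2.59

At the bottom, N − mg = mv²/r, so N = m(v²/r + g) and N/(mg) = v²/(rg) + 1 = (143)²/(1290 × 10.0) + 1 = 1.585 + 1 = 2.585.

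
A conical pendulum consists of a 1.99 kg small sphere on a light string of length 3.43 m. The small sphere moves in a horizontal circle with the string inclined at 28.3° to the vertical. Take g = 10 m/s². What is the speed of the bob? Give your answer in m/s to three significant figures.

2.96 m/s

The radius of the circle is r = L sinθ = 3.43 × sin 28.3° = 1.626 m.
Horizontally T sinθ = mv²/r and vertically T cosθ = mg, so tanθ = v²/(rg).
v = √(r g tanθ) = √(1.626 × 10.0 × 0.5384) = √8.756 = 2.959 m/s.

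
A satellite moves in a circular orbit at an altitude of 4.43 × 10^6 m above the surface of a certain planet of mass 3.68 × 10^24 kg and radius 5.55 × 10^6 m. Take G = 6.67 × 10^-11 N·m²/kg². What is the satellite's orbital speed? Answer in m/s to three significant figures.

4960 m/s

Orbital radius r = R + h = 5.55 × 10^6 + 4.43 × 10^6 = 9.980 × 10^6 m.
Gravity supplies the centripetal force: G M m / r² = m v² / r, so v = √(GM/r).
v = √(6.67 × 10^-11 × 3.68 × 10^24 / 9.980 × 10^6) = √(2.459 × 10^7) = 4959 m/s.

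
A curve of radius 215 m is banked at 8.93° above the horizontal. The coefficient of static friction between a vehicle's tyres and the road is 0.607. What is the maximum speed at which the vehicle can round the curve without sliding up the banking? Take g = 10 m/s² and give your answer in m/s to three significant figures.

At the maximum speed, friction acts down the slope at its limiting value f = μN. Radially (horizontal, toward centre): N sinθ + μN cosθ = mv²/r. Vertically: N cosθ − μN sinθ = mg.
Dividing: v² = r g (sinθ + μcosθ)/(cosθ − μsinθ).
sinθ + μcosθ = 0.1552 + 0.607×0.9879 = 0.7549; cosθ − μsinθ = 0.9879 − 0.607×0.1552 = 0.8937.
v² = 215 × 10.0 × 0.7549/0.8937 = 1816 m²/s², so v = 42.62 m/s.

42.6 m/s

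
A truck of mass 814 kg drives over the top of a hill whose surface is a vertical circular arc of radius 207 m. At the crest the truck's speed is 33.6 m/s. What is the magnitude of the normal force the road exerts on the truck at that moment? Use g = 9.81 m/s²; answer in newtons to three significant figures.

At the crest the centripetal acceleration points downward (toward the centre of the arc), so mg − N = mv²/r.
N = m(g − v²/r) = 814 × (9.81 − (33.6)²/207) = 814 × (9.81 − 5.454) = 814 × 4.356 = 3546 N.

3550 N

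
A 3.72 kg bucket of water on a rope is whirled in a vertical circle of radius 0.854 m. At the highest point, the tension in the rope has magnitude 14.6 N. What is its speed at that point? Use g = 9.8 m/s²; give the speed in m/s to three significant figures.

At the top, T + mg = mv²/r, so v = √(r(T/m + g)) = √(0.854 × (14.6/3.72 + 9.8)) = √(0.854 × 13.72) = √11.72 = 3.424 m/s.

3.42 m/s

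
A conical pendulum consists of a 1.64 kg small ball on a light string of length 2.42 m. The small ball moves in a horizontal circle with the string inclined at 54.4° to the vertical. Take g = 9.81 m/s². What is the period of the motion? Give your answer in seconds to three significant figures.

r = L sinθ = 1.968 m. From T sinθ = mω²r and T cosθ = mg: tanθ = ω²r/g, so ω² = g tanθ / r = g/(L cosθ).
ω = √(g/(L cosθ)) = √(9.81/(2.42 × 0.5821)) = √6.964 = 2.639 rad/s.
Period = 2π/ω = 2.381 s.

2.38 s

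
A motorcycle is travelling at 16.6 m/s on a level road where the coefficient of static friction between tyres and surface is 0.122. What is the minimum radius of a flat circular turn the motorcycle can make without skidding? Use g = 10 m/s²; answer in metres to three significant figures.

At the limit, μ_s m g = m v²/r, so r_min = v²/(μ_s g) = (16.6)²/(0.122 × 10.0) = 275.6/1.220 = 225.9 m.

226 m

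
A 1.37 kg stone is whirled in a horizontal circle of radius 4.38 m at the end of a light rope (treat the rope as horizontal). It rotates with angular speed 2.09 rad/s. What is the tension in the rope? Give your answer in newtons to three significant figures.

v = ωr = 2.09 × 4.38 = 9.154 m/s.
The tension is the only horizontal force, so it supplies the full centripetal force: T = m v²/r = 1.37 × (9.154)²/4.38 = 1.37 × 83.80/4.38 = 26.21 N.

26.2 N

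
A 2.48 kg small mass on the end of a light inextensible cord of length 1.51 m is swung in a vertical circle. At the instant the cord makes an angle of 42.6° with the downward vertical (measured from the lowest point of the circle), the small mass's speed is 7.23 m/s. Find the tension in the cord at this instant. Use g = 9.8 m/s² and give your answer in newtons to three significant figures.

Take the radial direction toward the centre of the circle as positive. The component of the weight along the string toward the centre is −mg cos φ (φ measured from the bottom), so Newton's second law along the string gives T − mg cos φ = m v²/r.
cos 42.6° = 0.7361, so T = m(v²/r + g cos φ) = 2.48 × ((7.23)²/1.51 + 9.8 × 0.7361) = 2.48 × (34.62 + (7.214)) = 2.48 × 41.83 = 103.7 N.

104 N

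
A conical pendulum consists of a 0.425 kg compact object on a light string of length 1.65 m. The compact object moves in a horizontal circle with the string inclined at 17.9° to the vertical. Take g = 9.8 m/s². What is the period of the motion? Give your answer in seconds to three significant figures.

r = L sinθ = 0.5071 m. From T sinθ = mω²r and T cosθ = mg: tanθ = ω²r/g, so ω² = g tanθ / r = g/(L cosθ).
ω = √(g/(L cosθ)) = √(9.8/(1.65 × 0.9516)) = √6.242 = 2.498 rad/s.
Period = 2π/ω = 2.515 s.

2.51 s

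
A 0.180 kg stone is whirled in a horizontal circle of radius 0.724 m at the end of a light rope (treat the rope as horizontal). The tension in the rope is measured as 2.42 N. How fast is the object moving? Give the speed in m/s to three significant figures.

T = m v²/r ⇒ v = √(T r / m) = √(2.42 × 0.724 / 0.180) = √9.734 = 3.120 m/s.

3.12 m/s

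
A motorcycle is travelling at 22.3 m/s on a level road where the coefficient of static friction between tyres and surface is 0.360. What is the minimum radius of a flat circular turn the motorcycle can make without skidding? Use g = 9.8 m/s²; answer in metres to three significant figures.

At the limit, μ_s m g = m v²/r, so r_min = v²/(μ_s g) = (22.3)²/(0.360 × 9.8) = 497.3/3.528 = 141.0 m.

141 m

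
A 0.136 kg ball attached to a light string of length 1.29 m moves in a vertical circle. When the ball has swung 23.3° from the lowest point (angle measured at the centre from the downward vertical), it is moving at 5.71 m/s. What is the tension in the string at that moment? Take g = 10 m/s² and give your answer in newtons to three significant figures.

Take the radial direction toward the centre of the circle as positive. The component of the weight along the string toward the centre is −mg cos φ (φ measured from the bottom), so Newton's second law along the string gives T − mg cos φ = m v²/r.
cos 23.3° = 0.9184, so T = m(v²/r + g cos φ) = 0.136 × ((5.71)²/1.29 + 10.0 × 0.9184) = 0.136 × (25.27 + (9.184)) = 0.136 × 34.46 = 4.686 N.

4.69 N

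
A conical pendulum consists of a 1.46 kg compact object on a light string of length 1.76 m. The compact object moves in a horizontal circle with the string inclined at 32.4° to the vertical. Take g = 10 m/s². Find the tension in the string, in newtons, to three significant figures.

17.3 N

Vertically the bob has no acceleration, so T cosθ = mg.
T = mg/cosθ = 1.46 × 10.0 / cos 32.4° = 14.60/0.8443 = 17.29 N.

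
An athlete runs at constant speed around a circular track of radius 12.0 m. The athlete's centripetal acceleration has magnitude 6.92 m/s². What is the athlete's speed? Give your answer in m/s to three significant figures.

a_c = v²/r ⇒ v = √(a_c · r) = √(6.92 × 12.0) = √83.04 = 9.113 m/s.

9.11 m/s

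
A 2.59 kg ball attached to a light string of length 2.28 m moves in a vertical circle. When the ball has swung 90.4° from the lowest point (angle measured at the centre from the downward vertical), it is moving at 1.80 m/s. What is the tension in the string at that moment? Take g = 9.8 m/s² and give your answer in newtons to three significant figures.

3.50 N

Take the radial direction toward the centre of the circle as positive. The component of the weight along the string toward the centre is −mg cos φ (φ measured from the bottom), so Newton's second law along the string gives T − mg cos φ = m v²/r.
cos 90.4° = -0.006981, so T = m(v²/r + g cos φ) = 2.59 × ((1.80)²/2.28 + 9.8 × -0.006981) = 2.59 × (1.421 + (-0.06842)) = 2.59 × 1.353 = 3.503 N.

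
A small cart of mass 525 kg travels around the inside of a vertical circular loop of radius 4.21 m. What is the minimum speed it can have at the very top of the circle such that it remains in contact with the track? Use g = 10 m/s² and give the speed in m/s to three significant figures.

6.49 m/s

At the highest point the centre is directly below, so both the weight and N act inward: N + mg = mv²/r.
At minimum speed N → 0, so mg = mv_min²/r ⇒ v_min = √(g r) = √(10.0 × 4.21) = 6.488 m/s.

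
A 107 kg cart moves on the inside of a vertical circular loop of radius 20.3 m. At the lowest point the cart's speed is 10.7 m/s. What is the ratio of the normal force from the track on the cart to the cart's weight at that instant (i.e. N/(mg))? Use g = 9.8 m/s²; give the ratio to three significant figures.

At the bottom, N − mg = mv²/r, so N = m(v²/r + g) and N/(mg) = v²/(rg) + 1 = (10.7)²/(20.3 × 9.8) + 1 = 0.5755 + 1 = 1.576.

1.58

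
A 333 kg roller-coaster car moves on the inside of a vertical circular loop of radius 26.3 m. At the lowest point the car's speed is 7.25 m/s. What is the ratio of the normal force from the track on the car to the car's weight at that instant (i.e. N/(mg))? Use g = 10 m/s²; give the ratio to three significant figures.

1.20

At the bottom, N − mg = mv²/r, so N = m(v²/r + g) and N/(mg) = v²/(rg) + 1 = (7.25)²/(26.3 × 10.0) + 1 = 0.1999 + 1 = 1.200.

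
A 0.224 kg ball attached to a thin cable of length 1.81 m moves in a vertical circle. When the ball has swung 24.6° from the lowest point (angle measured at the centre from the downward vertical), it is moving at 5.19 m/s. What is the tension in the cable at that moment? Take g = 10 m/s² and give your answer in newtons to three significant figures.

Take the radial direction toward the centre of the circle as positive. The component of the weight along the string toward the centre is −mg cos φ (φ measured from the bottom), so Newton's second law along the string gives T − mg cos φ = m v²/r.
cos 24.6° = 0.9092, so T = m(v²/r + g cos φ) = 0.224 × ((5.19)²/1.81 + 10.0 × 0.9092) = 0.224 × (14.88 + (9.092)) = 0.224 × 23.97 = 5.370 N.

5.37 N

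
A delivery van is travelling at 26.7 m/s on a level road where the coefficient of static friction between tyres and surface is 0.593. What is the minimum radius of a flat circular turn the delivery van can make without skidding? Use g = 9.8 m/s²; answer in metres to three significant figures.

At the limit, μ_s m g = m v²/r, so r_min = v²/(μ_s g) = (26.7)²/(0.593 × 9.8) = 712.9/5.811 = 122.7 m.

123 m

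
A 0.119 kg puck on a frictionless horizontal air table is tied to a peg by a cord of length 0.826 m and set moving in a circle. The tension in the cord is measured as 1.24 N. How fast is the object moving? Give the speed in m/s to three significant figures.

T = m v²/r ⇒ v = √(T r / m) = √(1.24 × 0.826 / 0.119) = √8.607 = 2.934 m/s.

2.93 m/s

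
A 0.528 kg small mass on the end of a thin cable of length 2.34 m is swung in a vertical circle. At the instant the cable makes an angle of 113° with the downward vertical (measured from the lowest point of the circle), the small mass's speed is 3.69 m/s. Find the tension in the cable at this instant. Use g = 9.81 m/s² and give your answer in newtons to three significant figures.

Take the radial direction toward the centre of the circle as positive. The component of the weight along the string toward the centre is −mg cos φ (φ measured from the bottom), so Newton's second law along the string gives T − mg cos φ = m v²/r.
cos 113° = -0.3907, so T = m(v²/r + g cos φ) = 0.528 × ((3.69)²/2.34 + 9.81 × -0.3907) = 0.528 × (5.819 + (-3.833)) = 0.528 × 1.986 = 1.048 N.

1.05 N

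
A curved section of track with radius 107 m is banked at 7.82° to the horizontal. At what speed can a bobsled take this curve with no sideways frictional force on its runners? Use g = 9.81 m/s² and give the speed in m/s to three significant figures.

12.0 m/s

On a frictionless banked curve, N sinθ = mv²/r and N cosθ = mg, so tanθ = v²/(rg).
v = √(r g tanθ) = √(107 × 9.81 × tan 7.82°) = √(107 × 9.81 × 0.1373) = √144.2 = 12.01 m/s.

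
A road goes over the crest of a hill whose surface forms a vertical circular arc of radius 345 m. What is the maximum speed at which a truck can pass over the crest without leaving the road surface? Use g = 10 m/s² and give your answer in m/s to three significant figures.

58.7 m/s

At the crest the centre of the circle is below the truck, so the net downward (centripetal) force is mg − N = mv²/r.
The truck leaves the road when N → 0, giving v_max = √(g r) = √(10.0 × 345) = 58.74 m/s.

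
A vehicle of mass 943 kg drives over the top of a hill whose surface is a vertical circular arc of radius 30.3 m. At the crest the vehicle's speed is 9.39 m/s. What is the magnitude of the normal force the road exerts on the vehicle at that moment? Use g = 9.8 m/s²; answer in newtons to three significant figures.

At the crest the centripetal acceleration points downward (toward the centre of the arc), so mg − N = mv²/r.
N = m(g − v²/r) = 943 × (9.8 − (9.39)²/30.3) = 943 × (9.8 − 2.910) = 943 × 6.890 = 6497 N.

6500 N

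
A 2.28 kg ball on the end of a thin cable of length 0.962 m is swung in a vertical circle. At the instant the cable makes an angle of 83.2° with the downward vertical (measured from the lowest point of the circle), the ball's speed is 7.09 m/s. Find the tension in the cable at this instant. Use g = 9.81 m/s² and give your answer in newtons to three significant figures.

122 N

Take the radial direction toward the centre of the circle as positive. The component of the weight along the string toward the centre is −mg cos φ (φ measured from the bottom), so Newton's second law along the string gives T − mg cos φ = m v²/r.
cos 83.2° = 0.1184, so T = m(v²/r + g cos φ) = 2.28 × ((7.09)²/0.962 + 9.81 × 0.1184) = 2.28 × (52.25 + (1.162)) = 2.28 × 53.42 = 121.8 N.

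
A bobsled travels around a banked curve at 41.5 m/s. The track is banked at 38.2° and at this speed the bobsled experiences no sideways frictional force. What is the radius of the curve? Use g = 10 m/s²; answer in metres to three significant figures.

Frictionless banking: tanθ = v²/(rg), so r = v²/(g tanθ).
r = (41.5)²/(10.0 × tan 38.2°) = 1722/(10.0 × 0.7869) = 1722/7.869 = 218.9 m.

219 m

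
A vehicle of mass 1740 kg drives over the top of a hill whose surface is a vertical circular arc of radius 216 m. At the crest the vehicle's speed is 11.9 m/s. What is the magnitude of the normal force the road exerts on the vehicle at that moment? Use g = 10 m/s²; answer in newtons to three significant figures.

16300 N

At the crest the centripetal acceleration points downward (toward the centre of the arc), so mg − N = mv²/r.
N = m(g − v²/r) = 1740 × (10.0 − (11.9)²/216) = 1740 × (10.0 − 0.6556) = 1740 × 9.344 = 16260 N.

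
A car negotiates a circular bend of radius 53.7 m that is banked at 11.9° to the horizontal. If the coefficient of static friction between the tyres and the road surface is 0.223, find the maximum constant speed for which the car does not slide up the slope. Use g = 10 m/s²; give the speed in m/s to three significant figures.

15.6 m/s

At the maximum speed, friction acts down the slope at its limiting value f = μN. Radially (horizontal, toward centre): N sinθ + μN cosθ = mv²/r. Vertically: N cosθ − μN sinθ = mg.
Dividing: v² = r g (sinθ + μcosθ)/(cosθ − μsinθ).
sinθ + μcosθ = 0.2062 + 0.223×0.9785 = 0.4244; cosθ − μsinθ = 0.9785 − 0.223×0.2062 = 0.9325.
v² = 53.7 × 10.0 × 0.4244/0.9325 = 244.4 m²/s², so v = 15.63 m/s.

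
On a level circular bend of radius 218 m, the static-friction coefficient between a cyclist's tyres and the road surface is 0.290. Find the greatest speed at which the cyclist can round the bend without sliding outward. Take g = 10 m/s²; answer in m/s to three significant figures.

On a flat curve, static friction is the only horizontal force, so it must supply the full centripetal force: μ_s m g = m v²/r.
Mass cancels: v_max = √(μ_s g r) = √(0.290 × 10.0 × 218) = √632.2 = 25.14 m/s.

25.1 m/s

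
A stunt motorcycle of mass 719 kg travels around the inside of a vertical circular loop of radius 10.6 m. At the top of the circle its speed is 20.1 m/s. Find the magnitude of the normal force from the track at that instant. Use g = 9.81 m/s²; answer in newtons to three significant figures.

At the top, both N and the weight mg point inward (toward the centre), so N + mg = mv²/r.
N = m(v²/r − g) = 719 × ((20.1)²/10.6 − 9.81) = 719 × (38.11 − 9.81) = 719 × 28.30 = 20350 N.

20400 N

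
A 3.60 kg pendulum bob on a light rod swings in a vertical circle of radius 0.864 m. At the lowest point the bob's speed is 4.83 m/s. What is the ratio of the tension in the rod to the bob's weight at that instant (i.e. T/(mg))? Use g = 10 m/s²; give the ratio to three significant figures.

At the bottom, T − mg = mv²/r, so T = m(v²/r + g) and T/(mg) = v²/(rg) + 1 = (4.83)²/(0.864 × 10.0) + 1 = 2.700 + 1 = 3.700.

3.70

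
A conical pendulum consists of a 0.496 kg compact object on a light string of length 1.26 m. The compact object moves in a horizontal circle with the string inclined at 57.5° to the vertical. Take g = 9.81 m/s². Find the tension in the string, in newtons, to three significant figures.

9.06 N

Vertically the bob has no acceleration, so T cosθ = mg.
T = mg/cosθ = 0.496 × 9.81 / cos 57.5° = 4.866/0.5373 = 9.056 N.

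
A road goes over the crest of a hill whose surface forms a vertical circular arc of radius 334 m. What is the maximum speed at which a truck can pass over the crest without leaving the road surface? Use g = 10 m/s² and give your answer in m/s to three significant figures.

57.8 m/s

At the crest the centre of the circle is below the truck, so the net downward (centripetal) force is mg − N = mv²/r.
The truck leaves the road when N → 0, giving v_max = √(g r) = √(10.0 × 334) = 57.79 m/s.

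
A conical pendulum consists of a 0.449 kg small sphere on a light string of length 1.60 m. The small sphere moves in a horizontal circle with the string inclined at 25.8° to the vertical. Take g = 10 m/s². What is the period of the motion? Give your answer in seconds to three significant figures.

r = L sinθ = 0.6964 m. From T sinθ = mω²r and T cosθ = mg: tanθ = ω²r/g, so ω² = g tanθ / r = g/(L cosθ).
ω = √(g/(L cosθ)) = √(10.0/(1.60 × 0.9003)) = √6.942 = 2.635 rad/s.
Period = 2π/ω = 2.385 s.

2.38 s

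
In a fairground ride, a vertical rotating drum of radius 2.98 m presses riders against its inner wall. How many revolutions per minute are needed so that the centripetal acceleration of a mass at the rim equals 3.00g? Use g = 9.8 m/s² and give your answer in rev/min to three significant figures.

30.0 rev/min

Require ω²r = 3.00g, so ω = √(3.00 × 9.8/2.98) = 3.141 rad/s.
In rev/min: ω × 60/(2π) = 3.141 × 60/(2π) = 29.99 rev/min.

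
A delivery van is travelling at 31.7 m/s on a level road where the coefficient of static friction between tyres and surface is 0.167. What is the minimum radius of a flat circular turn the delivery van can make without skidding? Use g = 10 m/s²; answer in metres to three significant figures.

At the limit, μ_s m g = m v²/r, so r_min = v²/(μ_s g) = (31.7)²/(0.167 × 10.0) = 1005/1.670 = 601.7 m.

602 m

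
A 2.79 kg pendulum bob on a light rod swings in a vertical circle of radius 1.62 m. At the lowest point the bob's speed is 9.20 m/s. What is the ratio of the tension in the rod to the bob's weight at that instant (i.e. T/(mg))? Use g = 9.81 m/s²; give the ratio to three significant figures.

6.33

At the bottom, T − mg = mv²/r, so T = m(v²/r + g) and T/(mg) = v²/(rg) + 1 = (9.20)²/(1.62 × 9.81) + 1 = 5.326 + 1 = 6.326.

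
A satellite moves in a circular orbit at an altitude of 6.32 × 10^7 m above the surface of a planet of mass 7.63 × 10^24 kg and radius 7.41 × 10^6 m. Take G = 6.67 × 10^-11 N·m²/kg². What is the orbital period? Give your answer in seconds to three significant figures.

r = R + h = 7.41 × 10^6 + 6.32 × 10^7 = 7.061 × 10^7 m. Gravity provides the centripetal force: G M m / r² = m v² / r ⇒ v = √(GM/r) = 2685 m/s.
T = 2πr/v = 2π × 7.061 × 10^7 / 2685 = 165300 s.

165000 s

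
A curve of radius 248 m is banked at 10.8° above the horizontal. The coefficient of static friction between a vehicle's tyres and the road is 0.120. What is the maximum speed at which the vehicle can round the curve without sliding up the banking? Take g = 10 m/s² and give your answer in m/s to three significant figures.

At the maximum speed, friction acts down the slope at its limiting value f = μN. Radially (horizontal, toward centre): N sinθ + μN cosθ = mv²/r. Vertically: N cosθ − μN sinθ = mg.
Dividing: v² = r g (sinθ + μcosθ)/(cosθ − μsinθ).
sinθ + μcosθ = 0.1874 + 0.120×0.9823 = 0.3053; cosθ − μsinθ = 0.9823 − 0.120×0.1874 = 0.9598.
v² = 248 × 10.0 × 0.3053/0.9598 = 788.7 m²/s², so v = 28.08 m/s.

28.1 m/s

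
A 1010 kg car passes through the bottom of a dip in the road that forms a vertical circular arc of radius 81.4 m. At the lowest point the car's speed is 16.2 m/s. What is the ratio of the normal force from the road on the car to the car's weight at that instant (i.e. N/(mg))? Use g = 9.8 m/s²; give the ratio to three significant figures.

At the bottom, N − mg = mv²/r, so N = m(v²/r + g) and N/(mg) = v²/(rg) + 1 = (16.2)²/(81.4 × 9.8) + 1 = 0.3290 + 1 = 1.329.

1.33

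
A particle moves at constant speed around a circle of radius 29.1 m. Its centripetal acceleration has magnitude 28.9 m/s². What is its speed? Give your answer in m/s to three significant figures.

a_c = v²/r ⇒ v = √(a_c · r) = √(28.9 × 29.1) = √841.0 = 29.00 m/s.

29.0 m/s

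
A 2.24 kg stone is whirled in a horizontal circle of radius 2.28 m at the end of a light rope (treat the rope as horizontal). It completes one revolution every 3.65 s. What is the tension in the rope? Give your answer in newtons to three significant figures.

15.1 N

v = 2πr/T = 2π × 2.28/3.65 = 3.925 m/s.
The tension is the only horizontal force, so it supplies the full centripetal force: T = m v²/r = 2.24 × (3.925)²/2.28 = 2.24 × 15.40/2.28 = 15.13 N.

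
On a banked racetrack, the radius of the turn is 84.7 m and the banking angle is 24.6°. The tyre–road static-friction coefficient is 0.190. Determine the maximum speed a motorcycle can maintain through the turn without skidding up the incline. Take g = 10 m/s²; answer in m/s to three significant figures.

24.5 m/s

At the maximum speed, friction acts down the slope at its limiting value f = μN. Radially (horizontal, toward centre): N sinθ + μN cosθ = mv²/r. Vertically: N cosθ − μN sinθ = mg.
Dividing: v² = r g (sinθ + μcosθ)/(cosθ − μsinθ).
sinθ + μcosθ = 0.4163 + 0.190×0.9092 = 0.5890; cosθ − μsinθ = 0.9092 − 0.190×0.4163 = 0.8301.
v² = 84.7 × 10.0 × 0.5890/0.8301 = 601.0 m²/s², so v = 24.52 m/s.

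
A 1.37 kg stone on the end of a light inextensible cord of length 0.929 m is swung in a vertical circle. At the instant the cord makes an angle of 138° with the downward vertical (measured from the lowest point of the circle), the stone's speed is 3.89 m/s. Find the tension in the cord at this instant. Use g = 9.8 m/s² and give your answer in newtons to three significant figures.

12.3 N

Take the radial direction toward the centre of the circle as positive. The component of the weight along the string toward the centre is −mg cos φ (φ measured from the bottom), so Newton's second law along the string gives T − mg cos φ = m v²/r.
cos 138° = -0.7431, so T = m(v²/r + g cos φ) = 1.37 × ((3.89)²/0.929 + 9.8 × -0.7431) = 1.37 × (16.29 + (-7.283)) = 1.37 × 9.006 = 12.34 N.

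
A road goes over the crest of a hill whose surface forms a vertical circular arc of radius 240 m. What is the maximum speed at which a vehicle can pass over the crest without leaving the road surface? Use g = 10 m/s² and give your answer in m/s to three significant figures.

49.0 m/s

At the crest the centre of the circle is below the vehicle, so the net downward (centripetal) force is mg − N = mv²/r.
The vehicle leaves the road when N → 0, giving v_max = √(g r) = √(10.0 × 240) = 48.99 m/s.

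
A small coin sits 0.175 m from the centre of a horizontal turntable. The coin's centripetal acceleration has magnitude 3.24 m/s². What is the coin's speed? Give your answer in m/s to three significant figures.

0.753 m/s

a_c = v²/r ⇒ v = √(a_c · r) = √(3.24 × 0.175) = √0.5670 = 0.7530 m/s.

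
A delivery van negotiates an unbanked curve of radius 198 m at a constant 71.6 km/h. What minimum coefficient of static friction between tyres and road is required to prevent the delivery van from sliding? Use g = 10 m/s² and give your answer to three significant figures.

v = 71.6/3.6 = 19.89 m/s.
Friction provides the centripetal force: μ_s m g = m v²/r, so μ_s = v²/(g r) = (19.89)²/(10.0 × 198) = 395.6/1980 = 0.1998.

0.200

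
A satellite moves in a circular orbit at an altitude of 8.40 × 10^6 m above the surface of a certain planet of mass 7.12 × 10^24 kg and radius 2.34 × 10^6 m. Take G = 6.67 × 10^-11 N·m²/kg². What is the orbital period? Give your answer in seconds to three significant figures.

10100 s

r = R + h = 2.34 × 10^6 + 8.40 × 10^6 = 1.074 × 10^7 m. Gravity provides the centripetal force: G M m / r² = m v² / r ⇒ v = √(GM/r) = 6650 m/s.
T = 2πr/v = 2π × 1.074 × 10^7 / 6650 = 10150 s.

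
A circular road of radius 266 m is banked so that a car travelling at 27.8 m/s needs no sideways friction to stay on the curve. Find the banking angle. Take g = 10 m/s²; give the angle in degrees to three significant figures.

16.2°

For a frictionless banked turn: horizontally N sinθ = mv²/r and vertically N cosθ = mg.
Dividing: tanθ = v²/(r g) = (27.8)²/(266 × 10.0) = 772.8/2660 = 0.2905.
θ = arctan(0.2905) = 16.20°.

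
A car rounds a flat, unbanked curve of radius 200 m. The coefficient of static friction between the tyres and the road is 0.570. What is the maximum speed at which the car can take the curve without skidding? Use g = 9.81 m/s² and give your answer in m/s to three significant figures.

33.4 m/s

Friction provides the centripetal force on a flat curve. At maximum speed it is at its limiting value: μ_s m g = m v²/r.
Mass cancels: v_max = √(μ_s g r) = √(0.570 × 9.81 × 200) = √1118 = 33.44 m/s.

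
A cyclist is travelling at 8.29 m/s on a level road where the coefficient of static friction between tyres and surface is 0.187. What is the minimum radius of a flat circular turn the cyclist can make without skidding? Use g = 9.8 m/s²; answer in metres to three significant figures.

At the limit, μ_s m g = m v²/r, so r_min = v²/(μ_s g) = (8.29)²/(0.187 × 9.8) = 68.72/1.833 = 37.50 m.

37.5 m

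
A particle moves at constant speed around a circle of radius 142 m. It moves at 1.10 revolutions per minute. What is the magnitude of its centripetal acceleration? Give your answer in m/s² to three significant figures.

1.88 m/s²

ω = 1.10 rev/min × 2π/60 = 0.1152 rad/s, so v = ωr = 0.1152 × 142 = 16.36 m/s.
a_c = v²/r = (16.36)²/142 = 267.6/142 = 1.884 m/s².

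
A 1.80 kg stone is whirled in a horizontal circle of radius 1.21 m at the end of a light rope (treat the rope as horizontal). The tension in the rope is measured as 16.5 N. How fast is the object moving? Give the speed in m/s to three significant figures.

3.33 m/s

T = m v²/r ⇒ v = √(T r / m) = √(16.5 × 1.21 / 1.80) = √11.09 = 3.330 m/s.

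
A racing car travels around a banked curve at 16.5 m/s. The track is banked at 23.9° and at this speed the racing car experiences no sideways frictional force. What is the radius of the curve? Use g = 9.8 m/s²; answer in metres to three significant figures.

Frictionless banking: tanθ = v²/(rg), so r = v²/(g tanθ).
r = (16.5)²/(9.8 × tan 23.9°) = 272.2/(9.8 × 0.4431) = 272.2/4.343 = 62.69 m.

62.7 m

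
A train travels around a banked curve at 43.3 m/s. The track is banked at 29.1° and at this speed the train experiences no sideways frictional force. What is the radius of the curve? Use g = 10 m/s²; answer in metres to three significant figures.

337 m

Frictionless banking: tanθ = v²/(rg), so r = v²/(g tanθ).
r = (43.3)²/(10.0 × tan 29.1°) = 1875/(10.0 × 0.5566) = 1875/5.566 = 336.9 m.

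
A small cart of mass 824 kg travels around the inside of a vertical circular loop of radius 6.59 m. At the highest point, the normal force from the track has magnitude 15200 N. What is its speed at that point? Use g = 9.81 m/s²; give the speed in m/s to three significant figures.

At the top, N + mg = mv²/r, so v = √(r(N/m + g)) = √(6.59 × (15200/824 + 9.81)) = √(6.59 × 28.26) = √186.2 = 13.65 m/s.

13.6 m/s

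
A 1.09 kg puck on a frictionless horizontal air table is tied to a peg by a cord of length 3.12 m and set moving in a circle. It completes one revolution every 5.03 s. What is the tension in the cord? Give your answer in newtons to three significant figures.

v = 2πr/T = 2π × 3.12/5.03 = 3.897 m/s.
The tension is the only horizontal force, so it supplies the full centripetal force: T = m v²/r = 1.09 × (3.897)²/3.12 = 1.09 × 15.19/3.12 = 5.306 N.

5.31 N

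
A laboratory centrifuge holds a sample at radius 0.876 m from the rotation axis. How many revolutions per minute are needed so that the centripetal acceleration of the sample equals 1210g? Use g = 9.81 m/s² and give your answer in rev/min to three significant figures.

1110 rev/min

Require ω²r = 1210g, so ω = √(1210 × 9.81/0.876) = 116.4 rad/s.
In rev/min: ω × 60/(2π) = 116.4 × 60/(2π) = 1112 rev/min.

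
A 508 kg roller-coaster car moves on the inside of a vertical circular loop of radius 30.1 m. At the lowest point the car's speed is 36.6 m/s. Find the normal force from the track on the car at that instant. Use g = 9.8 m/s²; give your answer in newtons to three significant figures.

At the lowest point, N points up (toward the centre) and the weight mg points down (away from the centre), so the net inward force is N − mg = mv²/r.
N = m(v²/r + g) = 508 × ((36.6)²/30.1 + 9.8) = 508 × (44.50 + 9.8) = 508 × 54.30 = 27590 N.

27600 N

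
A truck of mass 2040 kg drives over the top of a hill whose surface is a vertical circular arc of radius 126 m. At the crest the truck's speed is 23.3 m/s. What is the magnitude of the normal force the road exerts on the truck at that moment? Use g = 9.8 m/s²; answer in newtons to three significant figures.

11200 N

At the crest the centripetal acceleration points downward (toward the centre of the arc), so mg − N = mv²/r.
N = m(g − v²/r) = 2040 × (9.8 − (23.3)²/126) = 2040 × (9.8 − 4.309) = 2040 × 5.491 = 11200 N.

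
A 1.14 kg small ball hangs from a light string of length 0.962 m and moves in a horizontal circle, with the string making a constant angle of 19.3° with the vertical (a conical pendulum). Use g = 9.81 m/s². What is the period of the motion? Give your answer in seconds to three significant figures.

1.91 s

r = L sinθ = 0.3180 m. From T sinθ = mω²r and T cosθ = mg: tanθ = ω²r/g, so ω² = g tanθ / r = g/(L cosθ).
ω = √(g/(L cosθ)) = √(9.81/(0.962 × 0.9438)) = √10.80 = 3.287 rad/s.
Period = 2π/ω = 1.911 s.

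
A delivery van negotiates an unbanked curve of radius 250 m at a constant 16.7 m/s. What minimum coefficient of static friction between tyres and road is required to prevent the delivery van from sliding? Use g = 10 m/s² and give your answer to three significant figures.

0.112

Friction provides the centripetal force: μ_s m g = m v²/r, so μ_s = v²/(g r) = (16.70)²/(10.0 × 250) = 278.9/2500 = 0.1116.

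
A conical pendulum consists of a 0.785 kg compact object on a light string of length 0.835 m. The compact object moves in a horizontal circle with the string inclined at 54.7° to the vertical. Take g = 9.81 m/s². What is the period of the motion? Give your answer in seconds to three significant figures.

r = L sinθ = 0.6815 m. From T sinθ = mω²r and T cosθ = mg: tanθ = ω²r/g, so ω² = g tanθ / r = g/(L cosθ).
ω = √(g/(L cosθ)) = √(9.81/(0.835 × 0.5779)) = √20.33 = 4.509 rad/s.
Period = 2π/ω = 1.393 s.

1.39 s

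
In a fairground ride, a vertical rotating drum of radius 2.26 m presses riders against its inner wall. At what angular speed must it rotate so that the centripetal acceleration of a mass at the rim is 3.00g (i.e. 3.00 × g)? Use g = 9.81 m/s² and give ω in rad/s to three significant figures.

3.61 rad/s

Centripetal acceleration a_c = ω²r. Setting ω²r = 3.00g:
ω = √(3.00g / r) = √(3.00 × 9.81 / 2.26) = √13.02 = 3.609 rad/s.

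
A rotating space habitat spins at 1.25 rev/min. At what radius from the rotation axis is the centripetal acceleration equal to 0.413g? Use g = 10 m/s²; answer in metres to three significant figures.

ω = 1.25 rev/min × 2π/60 = 0.1309 rad/s.
a_c = ω²r = 0.413g ⇒ r = 0.413 × 10.0 / (0.1309)² = 4.130/0.01713 = 241.0 m.

241 m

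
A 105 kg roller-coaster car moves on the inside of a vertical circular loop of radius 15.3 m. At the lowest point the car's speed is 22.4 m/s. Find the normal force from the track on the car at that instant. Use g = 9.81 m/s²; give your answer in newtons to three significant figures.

4470 N

At the lowest point, N points up (toward the centre) and the weight mg points down (away from the centre), so the net inward force is N − mg = mv²/r.
N = m(v²/r + g) = 105 × ((22.4)²/15.3 + 9.81) = 105 × (32.79 + 9.81) = 105 × 42.60 = 4474 N.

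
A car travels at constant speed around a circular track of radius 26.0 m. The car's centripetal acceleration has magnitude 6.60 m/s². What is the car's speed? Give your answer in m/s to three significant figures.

a_c = v²/r ⇒ v = √(a_c · r) = √(6.60 × 26.0) = √171.6 = 13.10 m/s.

13.1 m/s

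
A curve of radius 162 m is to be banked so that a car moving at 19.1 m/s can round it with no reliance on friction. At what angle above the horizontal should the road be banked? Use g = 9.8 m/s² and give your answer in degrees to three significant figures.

12.9°

For a frictionless banked turn: horizontally N sinθ = mv²/r and vertically N cosθ = mg.
Dividing: tanθ = v²/(r g) = (19.1)²/(162 × 9.8) = 364.8/1588 = 0.2298.
θ = arctan(0.2298) = 12.94°.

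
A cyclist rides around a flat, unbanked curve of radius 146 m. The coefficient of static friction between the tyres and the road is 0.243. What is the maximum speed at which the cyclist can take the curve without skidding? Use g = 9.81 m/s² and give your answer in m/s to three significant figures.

The only inward force on a level bend is static friction, so at the limit f_s = μ_s N = μ_s m g = m v²/r.
Mass cancels: v_max = √(μ_s g r) = √(0.243 × 9.81 × 146) = √348.0 = 18.66 m/s.

18.7 m/s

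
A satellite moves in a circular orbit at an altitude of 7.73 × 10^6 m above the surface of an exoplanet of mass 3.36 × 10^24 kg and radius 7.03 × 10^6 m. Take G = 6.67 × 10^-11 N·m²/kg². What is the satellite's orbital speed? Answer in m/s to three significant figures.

3900 m/s

Orbital radius r = R + h = 7.03 × 10^6 + 7.73 × 10^6 = 1.476 × 10^7 m.
Gravity supplies the centripetal force: G M m / r² = m v² / r, so v = √(GM/r).
v = √(6.67 × 10^-11 × 3.36 × 10^24 / 1.476 × 10^7) = √(1.518 × 10^7) = 3897 m/s.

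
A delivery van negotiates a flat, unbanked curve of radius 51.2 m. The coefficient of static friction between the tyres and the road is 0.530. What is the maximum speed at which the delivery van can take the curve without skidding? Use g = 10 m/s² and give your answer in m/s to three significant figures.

16.5 m/s

The only inward force on a level bend is static friction, so at the limit f_s = μ_s N = μ_s m g = m v²/r.
Mass cancels: v_max = √(μ_s g r) = √(0.530 × 10.0 × 51.2) = √271.4 = 16.47 m/s.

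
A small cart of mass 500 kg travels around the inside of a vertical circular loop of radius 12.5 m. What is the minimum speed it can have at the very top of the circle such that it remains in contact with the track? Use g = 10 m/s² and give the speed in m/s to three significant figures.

At the highest point the centre is directly below, so both the weight and N act inward: N + mg = mv²/r.
At minimum speed N → 0, so mg = mv_min²/r ⇒ v_min = √(g r) = √(10.0 × 12.5) = 11.18 m/s.

11.2 m/s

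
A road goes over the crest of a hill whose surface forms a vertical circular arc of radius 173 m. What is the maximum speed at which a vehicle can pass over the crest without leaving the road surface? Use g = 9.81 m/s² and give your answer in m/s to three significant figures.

41.2 m/s

At the crest the centre of the circle is below the vehicle, so the net downward (centripetal) force is mg − N = mv²/r.
The vehicle leaves the road when N → 0, giving v_max = √(g r) = √(9.81 × 173) = 41.20 m/s.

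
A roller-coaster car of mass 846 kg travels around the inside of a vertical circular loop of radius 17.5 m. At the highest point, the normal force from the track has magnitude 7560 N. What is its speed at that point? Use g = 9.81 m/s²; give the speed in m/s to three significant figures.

18.1 m/s

At the top, N + mg = mv²/r, so v = √(r(N/m + g)) = √(17.5 × (7560/846 + 9.81)) = √(17.5 × 18.75) = √328.1 = 18.11 m/s.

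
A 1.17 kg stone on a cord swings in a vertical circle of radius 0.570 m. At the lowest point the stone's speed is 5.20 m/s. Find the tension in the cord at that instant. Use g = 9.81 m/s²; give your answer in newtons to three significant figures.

At the lowest point, T points up (toward the centre) and the weight mg points down (away from the centre), so the net inward force is T − mg = mv²/r.
T = m(v²/r + g) = 1.17 × ((5.20)²/0.570 + 9.81) = 1.17 × (47.44 + 9.81) = 1.17 × 57.25 = 66.98 N.

67.0 N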